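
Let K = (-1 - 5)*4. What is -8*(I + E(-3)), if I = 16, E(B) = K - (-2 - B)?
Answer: 72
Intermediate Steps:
K = -24 (K = -6*4 = -24)
E(B) = -22 + B (E(B) = -24 - (-2 - B) = -24 + (2 + B) = -22 + B)
-8*(I + E(-3)) = -8*(16 + (-22 - 3)) = -8*(16 - 25) = -8*(-9) = 72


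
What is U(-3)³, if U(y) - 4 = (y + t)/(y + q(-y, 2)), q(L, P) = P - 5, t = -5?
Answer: 4096/27 ≈ 151.70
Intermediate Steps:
q(L, P) = -5 + P
U(y) = 4 + (-5 + y)/(-3 + y) (U(y) = 4 + (y - 5)/(y + (-5 + 2)) = 4 + (-5 + y)/(y - 3) = 4 + (-5 + y)/(-3 + y))
U(-3)³ = ((-17 + 5*(-3))/(-3 - 3))³ = ((-17 - 15)/(-6))³ = (-⅙*(-32))³ = (16/3)³ = 4096/27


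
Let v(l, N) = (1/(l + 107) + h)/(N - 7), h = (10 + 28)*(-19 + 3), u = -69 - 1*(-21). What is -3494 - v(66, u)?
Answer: -33350593/9515 ≈ -3505.1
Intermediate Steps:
u = -48 (u = -69 + 21 = -48)
h = -608 (h = 38*(-16) = -608)
v(l, N) = (-608 + 1/(107 + l))/(-7 + N) (v(l, N) = (1/(l + 107) - 608)/(N - 7) = (1/(107 + l) - 608)/(-7 + N) = (-608 + 1/(107 + l))/(-7 + N))
-3494 - v(66, u) = -3494 - (-65055 - 608*66)/(-749 - 7*66 + 107*(-48) - 48*66) = -3494 - (-65055 - 40128)/(-749 - 462 - 5136 - 3168) = -3494 - (-105183)/(-9515) = -3494 - (-1)*(-105183)/9515 = -3494 - 1*105183/9515 = -3494 - 105183/9515 = -33350593/9515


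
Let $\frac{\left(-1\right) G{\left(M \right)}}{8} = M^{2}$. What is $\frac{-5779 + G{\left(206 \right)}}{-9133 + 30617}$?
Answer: $- \frac{345267}{21484} \approx -16.071$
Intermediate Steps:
$G{\left(M \right)} = - 8 M^{2}$
$\frac{-5779 + G{\left(206 \right)}}{-9133 + 30617} = \frac{-5779 - 8 \cdot 206^{2}}{-9133 + 30617} = \frac{-5779 - 339488}{21484} = \left(-5779 - 339488\right) \frac{1}{21484} = \left(-345267\right) \frac{1}{21484} = - \frac{345267}{21484}$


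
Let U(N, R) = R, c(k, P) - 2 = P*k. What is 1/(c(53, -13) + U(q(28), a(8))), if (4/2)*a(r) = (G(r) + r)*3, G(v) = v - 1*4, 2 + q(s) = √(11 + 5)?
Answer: -1/669 ≈ -0.0014948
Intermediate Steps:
c(k, P) = 2 + P*k
q(s) = 2 (q(s) = -2 + √(11 + 5) = -2 + √16 = -2 + 4 = 2)
G(v) = -4 + v (G(v) = v - 4 = -4 + v)
a(r) = -6 + 3*r (a(r) = (((-4 + r) + r)*3)/2 = ((-4 + 2*r)*3)/2 = (-12 + 6*r)/2 = -6 + 3*r)
1/(c(53, -13) + U(q(28), a(8))) = 1/((2 - 13*53) + (-6 + 3*8)) = 1/((2 - 689) + (-6 + 24)) = 1/(-687 + 18) = 1/(-669) = -1/669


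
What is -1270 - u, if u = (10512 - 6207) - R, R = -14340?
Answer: -19915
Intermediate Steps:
u = 18645 (u = (10512 - 6207) - 1*(-14340) = 4305 + 14340 = 18645)
-1270 - u = -1270 - 1*18645 = -1270 - 18645 = -19915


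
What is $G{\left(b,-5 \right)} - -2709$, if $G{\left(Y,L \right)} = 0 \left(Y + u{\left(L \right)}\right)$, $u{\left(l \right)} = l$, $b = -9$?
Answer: $2709$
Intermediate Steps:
$G{\left(Y,L \right)} = 0$ ($G{\left(Y,L \right)} = 0 \left(Y + L\right) = 0 \left(L + Y\right) = 0$)
$G{\left(b,-5 \right)} - -2709 = 0 - -2709 = 0 + 2709 = 2709$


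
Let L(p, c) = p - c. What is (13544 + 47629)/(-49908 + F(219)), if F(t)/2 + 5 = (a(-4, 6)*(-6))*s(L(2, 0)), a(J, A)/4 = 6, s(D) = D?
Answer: -61173/50494 ≈ -1.2115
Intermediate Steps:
a(J, A) = 24 (a(J, A) = 4*6 = 24)
F(t) = -586 (F(t) = -10 + 2*((24*(-6))*(2 - 1*0)) = -10 + 2*(-144*(2 + 0)) = -10 + 2*(-144*2) = -10 + 2*(-288) = -10 - 576 = -586)
(13544 + 47629)/(-49908 + F(219)) = (13544 + 47629)/(-49908 - 586) = 61173/(-50494) = 61173*(-1/50494) = -61173/50494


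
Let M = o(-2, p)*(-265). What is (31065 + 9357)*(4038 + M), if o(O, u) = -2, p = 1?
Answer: 184647696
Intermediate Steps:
M = 530 (M = -2*(-265) = 530)
(31065 + 9357)*(4038 + M) = (31065 + 9357)*(4038 + 530) = 40422*4568 = 184647696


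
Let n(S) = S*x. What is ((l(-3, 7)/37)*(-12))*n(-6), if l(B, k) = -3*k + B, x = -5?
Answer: 8640/37 ≈ 233.51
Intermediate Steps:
l(B, k) = B - 3*k
n(S) = -5*S (n(S) = S*(-5) = -5*S)
((l(-3, 7)/37)*(-12))*n(-6) = (((-3 - 3*7)/37)*(-12))*(-5*(-6)) = (((-3 - 21)*(1/37))*(-12))*30 = (-24*1/37*(-12))*30 = -24/37*(-12)*30 = (288/37)*30 = 8640/37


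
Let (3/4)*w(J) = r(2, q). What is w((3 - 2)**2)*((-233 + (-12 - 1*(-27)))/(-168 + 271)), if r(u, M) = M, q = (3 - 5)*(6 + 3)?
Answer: 5232/103 ≈ 50.796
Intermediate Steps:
q = -18 (q = -2*9 = -18)
w(J) = -24 (w(J) = (4/3)*(-18) = -24)
w((3 - 2)**2)*((-233 + (-12 - 1*(-27)))/(-168 + 271)) = -24*(-233 + (-12 - 1*(-27)))/(-168 + 271) = -24*(-233 + (-12 + 27))/103 = -24*(-233 + 15)/103 = -(-5232)/103 = -24*(-218/103) = 5232/103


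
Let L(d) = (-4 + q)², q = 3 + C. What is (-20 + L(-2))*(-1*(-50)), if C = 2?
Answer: -950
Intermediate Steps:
q = 5 (q = 3 + 2 = 5)
L(d) = 1 (L(d) = (-4 + 5)² = 1² = 1)
(-20 + L(-2))*(-1*(-50)) = (-20 + 1)*(-1*(-50)) = -19*50 = -950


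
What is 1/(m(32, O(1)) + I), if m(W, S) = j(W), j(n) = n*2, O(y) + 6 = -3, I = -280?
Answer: -1/216 ≈ -0.0046296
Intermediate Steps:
O(y) = -9 (O(y) = -6 - 3 = -9)
j(n) = 2*n
m(W, S) = 2*W
1/(m(32, O(1)) + I) = 1/(2*32 - 280) = 1/(64 - 280) = 1/(-216) = -1/216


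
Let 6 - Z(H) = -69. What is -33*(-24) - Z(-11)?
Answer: 717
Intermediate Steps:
Z(H) = 75 (Z(H) = 6 - 1*(-69) = 6 + 69 = 75)
-33*(-24) - Z(-11) = -33*(-24) - 1*75 = 792 - 75 = 717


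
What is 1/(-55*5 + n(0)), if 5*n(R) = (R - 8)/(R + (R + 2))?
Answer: -5/1379 ≈ -0.0036258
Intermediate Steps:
n(R) = (-8 + R)/(5*(2 + 2*R)) (n(R) = ((R - 8)/(R + (R + 2)))/5 = ((-8 + R)/(R + (2 + R)))/5 = ((-8 + R)/(2 + 2*R))/5 = (-8 + R)/(5*(2 + 2*R)))
1/(-55*5 + n(0)) = 1/(-55*5 + (-8 + 0)/(10*(1 + 0))) = 1/(-275 + (1/10)*(-8)/1) = 1/(-275 + (1/10)*1*(-8)) = 1/(-275 - 4/5) = 1/(-1379/5) = -5/1379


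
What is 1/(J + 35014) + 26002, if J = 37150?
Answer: 1876408329/72164 ≈ 26002.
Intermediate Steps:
1/(J + 35014) + 26002 = 1/(37150 + 35014) + 26002 = 1/72164 + 26002 = 1876408329/72164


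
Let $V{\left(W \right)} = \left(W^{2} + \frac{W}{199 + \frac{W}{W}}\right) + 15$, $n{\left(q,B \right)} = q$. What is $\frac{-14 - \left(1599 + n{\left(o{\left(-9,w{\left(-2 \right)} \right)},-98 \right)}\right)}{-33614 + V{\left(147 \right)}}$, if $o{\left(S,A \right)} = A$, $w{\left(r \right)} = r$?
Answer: $\frac{322200}{2397853} \approx 0.13437$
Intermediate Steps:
$V{\left(W \right)} = 15 + W^{2} + \frac{W}{200}$ ($V{\left(W \right)} = \left(W^{2} + \frac{W}{199 + 1}\right) + 15 = \left(W^{2} + \frac{W}{200}\right) + 15 = 15 + W^{2} + \frac{W}{200}$)
$\frac{-14 - \left(1599 + n{\left(o{\left(-9,w{\left(-2 \right)} \right)},-98 \right)}\right)}{-33614 + V{\left(147 \right)}} = \frac{-14 - 1597}{-33614 + \left(15 + 147^{2} + \frac{1}{200} \cdot 147\right)} = \frac{-14 + \left(-1599 + 2\right)}{-33614 + \left(15 + 21609 + \frac{147}{200}\right)} = \frac{-14 - 1597}{-33614 + \frac{4324947}{200}} = - \frac{1611}{- \frac{2397853}{200}} = \left(-1611\right) \left(- \frac{200}{2397853}\right) = \frac{322200}{2397853}$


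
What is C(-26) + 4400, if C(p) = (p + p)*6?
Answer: 4088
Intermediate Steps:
C(p) = 12*p (C(p) = (2*p)*6 = 12*p)
C(-26) + 4400 = 12*(-26) + 4400 = -312 + 4400 = 4088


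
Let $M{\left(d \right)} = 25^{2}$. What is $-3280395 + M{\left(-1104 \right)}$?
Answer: $-3279770$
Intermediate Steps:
$M{\left(d \right)} = 625$
$-3280395 + M{\left(-1104 \right)} = -3280395 + 625 = -3279770$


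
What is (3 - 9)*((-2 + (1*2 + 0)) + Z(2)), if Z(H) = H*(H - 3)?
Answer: 12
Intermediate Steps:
Z(H) = H*(-3 + H)
(3 - 9)*((-2 + (1*2 + 0)) + Z(2)) = (3 - 9)*((-2 + (1*2 + 0)) + 2*(-3 + 2)) = -6*((-2 + (2 + 0)) + 2*(-1)) = -6*((-2 + 2) - 2) = -6*(0 - 2) = -6*(-2) = 12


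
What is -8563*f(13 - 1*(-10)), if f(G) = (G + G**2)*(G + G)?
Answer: -217431696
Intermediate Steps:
f(G) = 2*G*(G + G**2) (f(G) = (G + G**2)*(2*G) = 2*G*(G + G**2))
-8563*f(13 - 1*(-10)) = -17126*(13 - 1*(-10))**2*(1 + (13 - 1*(-10))) = -17126*(13 + 10)**2*(1 + (13 + 10)) = -17126*23**2*(1 + 23) = -17126*529*24 = -8563*25392 = -217431696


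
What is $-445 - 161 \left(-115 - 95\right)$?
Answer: $33365$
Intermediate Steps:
$-445 - 161 \left(-115 - 95\right) = -445 - -33810 = -445 + 33810 = 33365$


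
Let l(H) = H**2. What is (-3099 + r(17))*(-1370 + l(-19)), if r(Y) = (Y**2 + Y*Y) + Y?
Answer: 2526536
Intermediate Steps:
r(Y) = Y + 2*Y**2 (r(Y) = (Y**2 + Y**2) + Y = 2*Y**2 + Y = Y + 2*Y**2)
(-3099 + r(17))*(-1370 + l(-19)) = (-3099 + 17*(1 + 2*17))*(-1370 + (-19)**2) = (-3099 + 17*(1 + 34))*(-1370 + 361) = (-3099 + 17*35)*(-1009) = (-3099 + 595)*(-1009) = -2504*(-1009) = 2526536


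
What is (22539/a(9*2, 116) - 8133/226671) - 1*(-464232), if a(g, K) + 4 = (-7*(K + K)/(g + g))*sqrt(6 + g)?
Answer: 11559824444841353/24900867148 - 13726251*sqrt(6)/329564 ≈ 4.6413e+5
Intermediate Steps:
a(g, K) = -4 - 7*K*sqrt(6 + g)/g (a(g, K) = -4 + (-7*(K + K)/(g + g))*sqrt(6 + g) = -4 + (-7*2*K/(2*g))*sqrt(6 + g) = -4 + (-7*2*K*1/(2*g))*sqrt(6 + g) = -4 + (-7*K/g)*sqrt(6 + g) = -4 - 7*K*sqrt(6 + g)/g)
(22539/a(9*2, 116) - 8133/226671) - 1*(-464232) = (22539/(-4 - 7*116*sqrt(6 + 9*2)/9*2) - 8133/226671) - 1*(-464232) = (22539/(-4 - 7*116*sqrt(6 + 18)/18) - 8133*1/226671) + 464232 = (22539/(-4 - 7*116*1/18*sqrt(24)) - 2711/75557) + 464232 = (22539/(-4 - 7*116*1/18*2*sqrt(6)) - 2711/75557) + 464232 = (22539/(-4 - 812*sqrt(6)/9) - 2711/75557) + 464232 = (-2711/75557 + 22539/(-4 - 812*sqrt(6)/9)) + 464232 = 35075974513/75557 + 22539/(-4 - 812*sqrt(6)/9)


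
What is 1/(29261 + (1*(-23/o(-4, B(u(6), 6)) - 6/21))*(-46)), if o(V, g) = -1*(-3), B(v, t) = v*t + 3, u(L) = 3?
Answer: 21/622163 ≈ 3.3753e-5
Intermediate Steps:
B(v, t) = 3 + t*v (B(v, t) = t*v + 3 = 3 + t*v)
o(V, g) = 3
1/(29261 + (1*(-23/o(-4, B(u(6), 6)) - 6/21))*(-46)) = 1/(29261 + (1*(-23/3 - 6/21))*(-46)) = 1/(29261 + (1*(-23*1/3 - 6*1/21))*(-46)) = 1/(29261 + (1*(-23/3 - 2/7))*(-46)) = 1/(29261 + (1*(-167/21))*(-46)) = 1/(29261 - 167/21*(-46)) = 1/(29261 + 7682/21) = 1/(622163/21) = 21/622163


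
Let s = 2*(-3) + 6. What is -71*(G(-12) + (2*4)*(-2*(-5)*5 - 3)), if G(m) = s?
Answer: -26696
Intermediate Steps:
s = 0 (s = -6 + 6 = 0)
G(m) = 0
-71*(G(-12) + (2*4)*(-2*(-5)*5 - 3)) = -71*(0 + (2*4)*(-2*(-5)*5 - 3)) = -71*(0 + 8*(10*5 - 3)) = -71*(0 + 8*(50 - 3)) = -71*(0 + 8*47) = -71*(0 + 376) = -71*376 = -26696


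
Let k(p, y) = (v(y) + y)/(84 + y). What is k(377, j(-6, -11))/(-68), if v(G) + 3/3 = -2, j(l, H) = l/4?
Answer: 3/3740 ≈ 0.00080214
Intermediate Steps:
j(l, H) = l/4 (j(l, H) = l*(¼) = l/4)
v(G) = -3 (v(G) = -1 - 2 = -3)
k(p, y) = (-3 + y)/(84 + y)
k(377, j(-6, -11))/(-68) = ((-3 + (¼)*(-6))/(84 + (¼)*(-6)))/(-68) = ((-3 - 3/2)/(84 - 3/2))*(-1/68) = (-9/2/(165/2))*(-1/68) = ((2/165)*(-9/2))*(-1/68) = -3/55*(-1/68) = 3/3740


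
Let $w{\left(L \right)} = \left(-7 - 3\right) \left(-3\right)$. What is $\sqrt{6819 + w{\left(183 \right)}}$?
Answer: $3 \sqrt{761} \approx 82.759$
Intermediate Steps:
$w{\left(L \right)} = 30$ ($w{\left(L \right)} = \left(-10\right) \left(-3\right) = 30$)
$\sqrt{6819 + w{\left(183 \right)}} = \sqrt{6819 + 30} = \sqrt{6849} = 3 \sqrt{761}$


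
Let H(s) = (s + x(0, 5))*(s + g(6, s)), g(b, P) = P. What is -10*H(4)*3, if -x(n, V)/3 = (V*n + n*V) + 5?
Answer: 2640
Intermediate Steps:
x(n, V) = -15 - 6*V*n (x(n, V) = -3*((V*n + n*V) + 5) = -3*((V*n + V*n) + 5) = -3*(2*V*n + 5) = -3*(5 + 2*V*n) = -15 - 6*V*n)
H(s) = 2*s*(-15 + s) (H(s) = (s + (-15 - 6*5*0))*(s + s) = (s + (-15 + 0))*(2*s) = (s - 15)*(2*s) = (-15 + s)*(2*s) = 2*s*(-15 + s))
-10*H(4)*3 = -20*4*(-15 + 4)*3 = -20*4*(-11)*3 = -10*(-88)*3 = 880*3 = 2640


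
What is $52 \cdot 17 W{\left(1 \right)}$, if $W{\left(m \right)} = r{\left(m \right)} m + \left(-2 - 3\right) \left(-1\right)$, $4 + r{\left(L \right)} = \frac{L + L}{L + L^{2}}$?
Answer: $1768$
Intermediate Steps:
$r{\left(L \right)} = -4 + \frac{2 L}{L + L^{2}}$ ($r{\left(L \right)} = -4 + \frac{L + L}{L + L^{2}} = -4 + \frac{2 L}{L + L^{2}}$)
$W{\left(m \right)} = 5 + \frac{2 m \left(-1 - 2 m\right)}{1 + m}$ ($W{\left(m \right)} = \frac{2 \left(-1 - 2 m\right)}{1 + m} m + \left(-2 - 3\right) \left(-1\right) = \frac{2 m \left(-1 - 2 m\right)}{1 + m} - -5 = \frac{2 m \left(-1 - 2 m\right)}{1 + m} + 5 = 5 + \frac{2 m \left(-1 - 2 m\right)}{1 + m}$)
$52 \cdot 17 W{\left(1 \right)} = 52 \cdot 17 \frac{5 - 4 \cdot 1^{2} + 3 \cdot 1}{1 + 1} = 884 \frac{5 - 4 + 3}{2} = 884 \cdot \frac{1}{2} \cdot 4 = 884 \cdot 2 = 1768$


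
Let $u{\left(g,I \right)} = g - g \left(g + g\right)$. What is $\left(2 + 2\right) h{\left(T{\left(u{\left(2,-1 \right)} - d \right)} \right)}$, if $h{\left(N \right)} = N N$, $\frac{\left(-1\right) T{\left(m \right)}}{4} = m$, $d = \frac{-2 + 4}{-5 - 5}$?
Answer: $\frac{53824}{25} \approx 2153.0$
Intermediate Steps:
$d = - \frac{1}{5}$ ($d = \frac{2}{-10} = 2 \left(- \frac{1}{10}\right) = - \frac{1}{5} \approx -0.2$)
$u{\left(g,I \right)} = g - 2 g^{2}$ ($u{\left(g,I \right)} = g - g 2 g = g - 2 g^{2}$)
$T{\left(m \right)} = - 4 m$
$h{\left(N \right)} = N^{2}$
$\left(2 + 2\right) h{\left(T{\left(u{\left(2,-1 \right)} - d \right)} \right)} = \left(2 + 2\right) \left(- 4 \left(2 \left(1 - 4\right) - - \frac{1}{5}\right)\right)^{2} = 4 \left(- 4 \left(2 \left(1 - 4\right) + \frac{1}{5}\right)\right)^{2} = 4 \left(- 4 \left(2 \left(-3\right) + \frac{1}{5}\right)\right)^{2} = 4 \left(- 4 \left(-6 + \frac{1}{5}\right)\right)^{2} = 4 \left(\left(-4\right) \left(- \frac{29}{5}\right)\right)^{2} = 4 \left(\frac{116}{5}\right)^{2} = 4 \cdot \frac{13456}{25} = \frac{53824}{25}$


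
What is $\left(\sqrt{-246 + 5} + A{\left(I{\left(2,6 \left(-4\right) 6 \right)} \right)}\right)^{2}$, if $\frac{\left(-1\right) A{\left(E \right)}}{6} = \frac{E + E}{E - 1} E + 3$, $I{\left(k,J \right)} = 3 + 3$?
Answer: $\frac{266459}{25} - \frac{1044 i \sqrt{241}}{5} \approx 10658.0 - 3241.4 i$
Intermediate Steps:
$I{\left(k,J \right)} = 6$
$A{\left(E \right)} = -18 - \frac{12 E^{2}}{-1 + E}$ ($A{\left(E \right)} = - 6 \left(\frac{E + E}{E - 1} E + 3\right) = - 6 \left(\frac{2 E}{-1 + E} E + 3\right) = - 6 \left(\frac{2 E^{2}}{-1 + E} + 3\right) = - 6 \left(3 + \frac{2 E^{2}}{-1 + E}\right) = -18 - \frac{12 E^{2}}{-1 + E}$)
$\left(\sqrt{-246 + 5} + A{\left(I{\left(2,6 \left(-4\right) 6 \right)} \right)}\right)^{2} = \left(\sqrt{-246 + 5} + \frac{6 \left(3 - 18 - 2 \cdot 6^{2}\right)}{-1 + 6}\right)^{2} = \left(\sqrt{-241} + \frac{6 \left(3 - 18 - 72\right)}{5}\right)^{2} = \left(i \sqrt{241} + 6 \cdot \frac{1}{5} \left(3 - 18 - 72\right)\right)^{2} = \left(i \sqrt{241} + 6 \cdot \frac{1}{5} \left(-87\right)\right)^{2} = \left(i \sqrt{241} - \frac{522}{5}\right)^{2} = \left(- \frac{522}{5} + i \sqrt{241}\right)^{2}$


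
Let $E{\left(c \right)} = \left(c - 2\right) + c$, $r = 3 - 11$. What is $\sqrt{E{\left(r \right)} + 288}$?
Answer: $3 \sqrt{30} \approx 16.432$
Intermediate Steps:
$r = -8$ ($r = 3 - 11 = -8$)
$E{\left(c \right)} = -2 + 2 c$ ($E{\left(c \right)} = \left(-2 + c\right) + c = -2 + 2 c$)
$\sqrt{E{\left(r \right)} + 288} = \sqrt{\left(-2 + 2 \left(-8\right)\right) + 288} = \sqrt{\left(-2 - 16\right) + 288} = \sqrt{-18 + 288} = \sqrt{270} = 3 \sqrt{30}$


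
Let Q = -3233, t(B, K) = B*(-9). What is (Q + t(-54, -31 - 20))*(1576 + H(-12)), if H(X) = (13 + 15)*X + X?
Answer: -3373316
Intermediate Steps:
t(B, K) = -9*B
H(X) = 29*X (H(X) = 28*X + X = 29*X)
(Q + t(-54, -31 - 20))*(1576 + H(-12)) = (-3233 - 9*(-54))*(1576 + 29*(-12)) = (-3233 + 486)*(1576 - 348) = -2747*1228 = -3373316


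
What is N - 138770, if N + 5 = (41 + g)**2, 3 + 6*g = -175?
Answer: -1247819/9 ≈ -1.3865e+5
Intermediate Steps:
g = -89/3 (g = -1/2 + (1/6)*(-175) = -1/2 - 175/6 = -89/3 ≈ -29.667)
N = 1111/9 (N = -5 + (41 - 89/3)**2 = -5 + (34/3)**2 = -5 + 1156/9 = 1111/9 ≈ 123.44)
N - 138770 = 1111/9 - 138770 = -1247819/9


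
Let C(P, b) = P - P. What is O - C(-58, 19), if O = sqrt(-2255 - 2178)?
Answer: I*sqrt(4433) ≈ 66.581*I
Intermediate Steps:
O = I*sqrt(4433) (O = sqrt(-4433) = I*sqrt(4433) ≈ 66.581*I)
C(P, b) = 0
O - C(-58, 19) = I*sqrt(4433) - 1*0 = I*sqrt(4433) + 0 = I*sqrt(4433)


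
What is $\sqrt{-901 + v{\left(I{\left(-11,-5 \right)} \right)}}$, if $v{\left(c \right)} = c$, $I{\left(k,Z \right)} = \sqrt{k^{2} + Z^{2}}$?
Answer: $\sqrt{-901 + \sqrt{146}} \approx 29.815 i$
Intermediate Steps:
$I{\left(k,Z \right)} = \sqrt{Z^{2} + k^{2}}$
$\sqrt{-901 + v{\left(I{\left(-11,-5 \right)} \right)}} = \sqrt{-901 + \sqrt{\left(-5\right)^{2} + \left(-11\right)^{2}}} = \sqrt{-901 + \sqrt{25 + 121}} = \sqrt{-901 + \sqrt{146}}$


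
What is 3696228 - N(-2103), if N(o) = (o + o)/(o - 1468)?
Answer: 13199225982/3571 ≈ 3.6962e+6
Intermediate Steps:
N(o) = 2*o/(-1468 + o) (N(o) = (2*o)/(-1468 + o) = 2*o/(-1468 + o))
3696228 - N(-2103) = 3696228 - 2*(-2103)/(-1468 - 2103) = 3696228 - 2*(-2103)/(-3571) = 3696228 - 2*(-2103)*(-1)/3571 = 3696228 - 1*4206/3571 = 3696228 - 4206/3571 = 13199225982/3571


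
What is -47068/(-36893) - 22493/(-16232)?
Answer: 1593842025/598847176 ≈ 2.6615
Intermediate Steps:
-47068/(-36893) - 22493/(-16232) = -47068*(-1/36893) - 22493*(-1/16232) = 47068/36893 + 22493/16232 = 1593842025/598847176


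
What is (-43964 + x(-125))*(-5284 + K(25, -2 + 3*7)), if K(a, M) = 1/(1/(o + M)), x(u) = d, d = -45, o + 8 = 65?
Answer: 229198872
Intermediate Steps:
o = 57 (o = -8 + 65 = 57)
x(u) = -45
K(a, M) = 57 + M (K(a, M) = 1/(1/(57 + M)) = 57 + M)
(-43964 + x(-125))*(-5284 + K(25, -2 + 3*7)) = (-43964 - 45)*(-5284 + (57 + (-2 + 3*7))) = -44009*(-5284 + (57 + (-2 + 21))) = -44009*(-5284 + (57 + 19)) = -44009*(-5284 + 76) = -44009*(-5208) = 229198872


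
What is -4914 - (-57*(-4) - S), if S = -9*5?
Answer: -5187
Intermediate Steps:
S = -45
-4914 - (-57*(-4) - S) = -4914 - (-57*(-4) - 1*(-45)) = -4914 - (228 + 45) = -4914 - 1*273 = -4914 - 273 = -5187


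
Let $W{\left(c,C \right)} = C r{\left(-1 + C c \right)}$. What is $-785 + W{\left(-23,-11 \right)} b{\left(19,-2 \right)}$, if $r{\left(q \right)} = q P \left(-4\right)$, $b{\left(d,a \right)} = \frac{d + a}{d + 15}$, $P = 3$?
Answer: $15847$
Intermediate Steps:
$b{\left(d,a \right)} = \frac{a + d}{15 + d}$
$r{\left(q \right)} = - 12 q$ ($r{\left(q \right)} = q 3 \left(-4\right) = 3 q \left(-4\right) = - 12 q$)
$W{\left(c,C \right)} = C \left(12 - 12 C c\right)$ ($W{\left(c,C \right)} = C \left(- 12 \left(-1 + C c\right)\right) = C \left(12 - 12 C c\right)$)
$-785 + W{\left(-23,-11 \right)} b{\left(19,-2 \right)} = -785 + 12 \left(-11\right) \left(1 - \left(-11\right) \left(-23\right)\right) \frac{-2 + 19}{15 + 19} = -785 + 12 \left(-11\right) \left(1 - 253\right) \frac{1}{34} \cdot 17 = -785 + 12 \left(-11\right) \left(-252\right) \frac{1}{34} \cdot 17 = -785 + 33264 \cdot \frac{1}{2} = -785 + 16632 = 15847$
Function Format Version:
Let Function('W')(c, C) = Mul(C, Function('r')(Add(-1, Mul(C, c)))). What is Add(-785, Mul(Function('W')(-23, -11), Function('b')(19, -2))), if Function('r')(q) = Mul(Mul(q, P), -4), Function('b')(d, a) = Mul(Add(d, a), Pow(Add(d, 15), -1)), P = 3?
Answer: 15847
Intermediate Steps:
Function('b')(d, a) = Mul(Pow(Add(15, d), -1), Add(a, d)) (Function('b')(d, a) = Mul(Add(a, d), Pow(Add(15, d), -1)) = Mul(Pow(Add(15, d), -1), Add(a, d)))
Function('r')(q) = Mul(-12, q) (Function('r')(q) = Mul(Mul(q, 3), -4) = Mul(Mul(3, q), -4) = Mul(-12, q))
Function('W')(c, C) = Mul(C, Add(12, Mul(-12, C, c))) (Function('W')(c, C) = Mul(C, Mul(-12, Add(-1, Mul(C, c)))) = Mul(C, Add(12, Mul(-12, C, c))))
Add(-785, Mul(Function('W')(-23, -11), Function('b')(19, -2))) = Add(-785, Mul(Mul(12, -11, Add(1, Mul(-1, -11, -23))), Mul(Pow(Add(15, 19), -1), Add(-2, 19)))) = Add(-785, Mul(Mul(12, -11, Add(1, -253)), Mul(Pow(34, -1), 17))) = Add(-785, Mul(Mul(12, -11, -252), Mul(Rational(1, 34), 17))) = Add(-785, Mul(33264, Rational(1, 2))) = Add(-785, 16632) = 15847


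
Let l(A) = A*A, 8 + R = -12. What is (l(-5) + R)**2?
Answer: 25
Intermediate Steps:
R = -20 (R = -8 - 12 = -20)
l(A) = A**2
(l(-5) + R)**2 = ((-5)**2 - 20)**2 = (25 - 20)**2 = 5**2 = 25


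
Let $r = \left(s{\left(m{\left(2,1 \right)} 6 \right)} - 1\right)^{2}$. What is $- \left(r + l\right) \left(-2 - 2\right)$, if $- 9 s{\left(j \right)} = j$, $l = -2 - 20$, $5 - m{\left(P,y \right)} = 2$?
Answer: $-52$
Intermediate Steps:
$m{\left(P,y \right)} = 3$ ($m{\left(P,y \right)} = 5 - 2 = 3$)
$l = -22$
$s{\left(j \right)} = - \frac{j}{9}$
$r = 9$ ($r = \left(- \frac{3 \cdot 6}{9} - 1\right)^{2} = \left(\left(- \frac{1}{9}\right) 18 - 1\right)^{2} = \left(-2 - 1\right)^{2} = \left(-3\right)^{2} = 9$)
$- \left(r + l\right) \left(-2 - 2\right) = - \left(9 - 22\right) \left(-2 - 2\right) = - \left(-13\right) \left(-2 - 2\right) = - \left(-13\right) \left(-4\right) = \left(-1\right) 52 = -52$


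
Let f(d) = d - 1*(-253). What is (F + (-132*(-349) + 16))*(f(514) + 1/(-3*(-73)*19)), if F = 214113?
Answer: 830415603136/4161 ≈ 1.9957e+8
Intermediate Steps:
f(d) = 253 + d (f(d) = d + 253 = 253 + d)
(F + (-132*(-349) + 16))*(f(514) + 1/(-3*(-73)*19)) = (214113 + (-132*(-349) + 16))*((253 + 514) + 1/(-3*(-73)*19)) = (214113 + (46068 + 16))*(767 + 1/(219*19)) = (214113 + 46084)*(767 + 1/4161) = 260197*(767 + 1/4161) = 260197*(3191488/4161) = 830415603136/4161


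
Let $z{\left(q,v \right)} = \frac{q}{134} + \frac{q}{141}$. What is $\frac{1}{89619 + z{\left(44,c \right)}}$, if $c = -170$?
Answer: $\frac{9447}{846636743} \approx 1.1158 \cdot 10^{-5}$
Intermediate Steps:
$z{\left(q,v \right)} = \frac{275 q}{18894}$ ($z{\left(q,v \right)} = q \frac{1}{134} + q \frac{1}{141} = \frac{q}{134} + \frac{q}{141} = \frac{275 q}{18894}$)
$\frac{1}{89619 + z{\left(44,c \right)}} = \frac{1}{89619 + \frac{275}{18894} \cdot 44} = \frac{1}{89619 + \frac{6050}{9447}} = \frac{1}{\frac{846636743}{9447}} = \frac{9447}{846636743}$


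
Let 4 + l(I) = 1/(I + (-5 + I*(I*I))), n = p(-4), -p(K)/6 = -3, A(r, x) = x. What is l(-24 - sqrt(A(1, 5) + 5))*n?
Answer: -1457078098/20236791 + 3478*sqrt(10)/20236791 ≈ -72.001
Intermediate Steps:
p(K) = 18 (p(K) = -6*(-3) = 18)
n = 18
l(I) = -4 + 1/(-5 + I + I**3) (l(I) = -4 + 1/(I + (-5 + I*(I*I))) = -4 + 1/(I + (-5 + I*I**2)) = -4 + 1/(I + (-5 + I**3)) = -4 + 1/(-5 + I + I**3))
l(-24 - sqrt(A(1, 5) + 5))*n = ((21 - 4*(-24 - sqrt(5 + 5)) - 4*(-24 - sqrt(5 + 5))**3)/(-5 + (-24 - sqrt(5 + 5)) + (-24 - sqrt(5 + 5))**3))*18 = ((21 - 4*(-24 - sqrt(10)) - 4*(-24 - sqrt(10))**3)/(-5 + (-24 - sqrt(10)) + (-24 - sqrt(10))**3))*18 = ((21 + (96 + 4*sqrt(10)) - 4*(-24 - sqrt(10))**3)/(-29 + (-24 - sqrt(10))**3 - sqrt(10)))*18 = ((117 - 4*(-24 - sqrt(10))**3 + 4*sqrt(10))/(-29 + (-24 - sqrt(10))**3 - sqrt(10)))*18 = 18*(117 - 4*(-24 - sqrt(10))**3 + 4*sqrt(10))/(-29 + (-24 - sqrt(10))**3 - sqrt(10))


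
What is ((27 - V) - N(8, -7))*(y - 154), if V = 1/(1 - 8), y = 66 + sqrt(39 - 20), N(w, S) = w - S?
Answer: -7480/7 + 85*sqrt(19)/7 ≈ -1015.6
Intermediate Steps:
y = 66 + sqrt(19) ≈ 70.359
V = -1/7 (V = 1/(-7) = -1/7 ≈ -0.14286)
((27 - V) - N(8, -7))*(y - 154) = ((27 - 1*(-1/7)) - (8 - 1*(-7)))*((66 + sqrt(19)) - 154) = ((27 + 1/7) - (8 + 7))*(-88 + sqrt(19)) = (190/7 - 1*15)*(-88 + sqrt(19)) = (190/7 - 15)*(-88 + sqrt(19)) = 85*(-88 + sqrt(19))/7 = -7480/7 + 85*sqrt(19)/7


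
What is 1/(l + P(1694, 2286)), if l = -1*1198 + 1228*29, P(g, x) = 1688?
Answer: 1/36102 ≈ 2.7699e-5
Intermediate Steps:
l = 34414 (l = -1198 + 35612 = 34414)
1/(l + P(1694, 2286)) = 1/(34414 + 1688) = 1/36102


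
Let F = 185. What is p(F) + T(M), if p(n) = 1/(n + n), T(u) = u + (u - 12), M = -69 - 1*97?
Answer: -127279/370 ≈ -344.00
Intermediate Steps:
M = -166 (M = -69 - 97 = -166)
T(u) = -12 + 2*u (T(u) = u + (-12 + u) = -12 + 2*u)
p(n) = 1/(2*n)
p(F) + T(M) = (½)/185 + (-12 + 2*(-166)) = (½)*(1/185) + (-12 - 332) = 1/370 - 344 = -127279/370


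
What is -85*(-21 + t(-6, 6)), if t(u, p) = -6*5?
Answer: 4335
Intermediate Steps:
t(u, p) = -30
-85*(-21 + t(-6, 6)) = -85*(-21 - 30) = -85*(-51) = 4335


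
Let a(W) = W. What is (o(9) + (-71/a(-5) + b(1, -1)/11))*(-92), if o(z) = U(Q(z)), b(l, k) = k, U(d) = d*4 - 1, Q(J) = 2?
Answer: -106812/55 ≈ -1942.0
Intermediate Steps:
U(d) = -1 + 4*d (U(d) = 4*d - 1 = -1 + 4*d)
o(z) = 7 (o(z) = -1 + 4*2 = -1 + 8 = 7)
(o(9) + (-71/a(-5) + b(1, -1)/11))*(-92) = (7 + (-71/(-5) - 1/11))*(-92) = (7 + (-71*(-⅕) - 1*1/11))*(-92) = (7 + (71/5 - 1/11))*(-92) = (7 + 776/55)*(-92) = (1161/55)*(-92) = -106812/55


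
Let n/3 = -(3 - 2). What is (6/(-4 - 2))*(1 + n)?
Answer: 2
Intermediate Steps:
n = -3 (n = 3*(-(3 - 2)) = 3*(-1*1) = 3*(-1) = -3)
(6/(-4 - 2))*(1 + n) = (6/(-4 - 2))*(1 - 3) = (6/(-6))*(-2) = (6*(-⅙))*(-2) = -1*(-2) = 2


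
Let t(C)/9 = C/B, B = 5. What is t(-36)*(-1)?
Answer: 324/5 ≈ 64.800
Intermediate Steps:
t(C) = 9*C/5 (t(C) = 9*(C/5) = 9*C/5)
t(-36)*(-1) = ((9/5)*(-36))*(-1) = -324/5*(-1) = 324/5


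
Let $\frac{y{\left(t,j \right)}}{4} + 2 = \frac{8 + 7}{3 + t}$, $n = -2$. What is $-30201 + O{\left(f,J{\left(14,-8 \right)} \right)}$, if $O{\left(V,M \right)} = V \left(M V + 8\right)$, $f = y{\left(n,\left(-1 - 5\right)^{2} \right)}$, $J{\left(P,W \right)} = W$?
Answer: $-51417$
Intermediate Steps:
$y{\left(t,j \right)} = -8 + \frac{60}{3 + t}$ ($y{\left(t,j \right)} = -8 + 4 \frac{8 + 7}{3 + t} = -8 + 4 \frac{15}{3 + t} = -8 + \frac{60}{3 + t}$)
$f = 52$ ($f = \frac{4 \left(9 - -4\right)}{3 - 2} = \frac{4 \left(9 + 4\right)}{1} = 4 \cdot 1 \cdot 13 = 52$)
$O{\left(V,M \right)} = V \left(8 + M V\right)$
$-30201 + O{\left(f,J{\left(14,-8 \right)} \right)} = -30201 + 52 \left(8 - 416\right) = -30201 + 52 \left(-408\right) = -30201 - 21216 = -51417$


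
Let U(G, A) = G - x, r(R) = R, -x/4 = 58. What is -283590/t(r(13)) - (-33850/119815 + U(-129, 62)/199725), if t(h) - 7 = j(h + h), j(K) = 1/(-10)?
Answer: -196703668522439/4786010175 ≈ -41100.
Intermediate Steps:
x = -232 (x = -4*58 = -232)
U(G, A) = 232 + G (U(G, A) = G - 1*(-232) = G + 232 = 232 + G)
j(K) = -1/10
t(h) = 69/10 (t(h) = 7 - 1/10 = 69/10)
-283590/t(r(13)) - (-33850/119815 + U(-129, 62)/199725) = -283590/69/10 - (-33850/119815 + (232 - 129)/199725) = -283590*10/69 - (-33850*1/119815 + 103*(1/199725)) = -41100 - (-6770/23963 + 103/199725) = -41100 - 1*(-1349670061/4786010175) = -41100 + 1349670061/4786010175 = -196703668522439/4786010175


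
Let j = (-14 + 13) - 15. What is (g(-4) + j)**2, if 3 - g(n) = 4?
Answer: 289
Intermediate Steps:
j = -16 (j = -1 - 15 = -16)
g(n) = -1 (g(n) = 3 - 1*4 = 3 - 4 = -1)
(g(-4) + j)**2 = (-1 - 16)**2 = (-17)**2 = 289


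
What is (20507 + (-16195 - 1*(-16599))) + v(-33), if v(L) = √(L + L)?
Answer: 20911 + I*√66 ≈ 20911.0 + 8.124*I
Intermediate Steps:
v(L) = √2*√L (v(L) = √(2*L) = √2*√L)
(20507 + (-16195 - 1*(-16599))) + v(-33) = (20507 + (-16195 - 1*(-16599))) + √2*√(-33) = (20507 + (-16195 + 16599)) + √2*(I*√33) = (20507 + 404) + I*√66 = 20911 + I*√66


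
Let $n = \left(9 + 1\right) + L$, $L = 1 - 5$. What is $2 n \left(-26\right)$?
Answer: $-312$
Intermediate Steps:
$L = -4$ ($L = 1 - 5 = -4$)
$n = 6$ ($n = \left(9 + 1\right) - 4 = 10 - 4 = 6$)
$2 n \left(-26\right) = 2 \cdot 6 \left(-26\right) = 12 \left(-26\right) = -312$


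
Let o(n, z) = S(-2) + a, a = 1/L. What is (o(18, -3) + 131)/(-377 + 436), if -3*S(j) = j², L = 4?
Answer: 1559/708 ≈ 2.2020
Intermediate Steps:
S(j) = -j²/3
a = ¼ (a = 1/4 = ¼ ≈ 0.25000)
o(n, z) = -13/12 (o(n, z) = -⅓*(-2)² + ¼ = -⅓*4 + ¼ = -4/3 + ¼ = -13/12)
(o(18, -3) + 131)/(-377 + 436) = (-13/12 + 131)/(-377 + 436) = (1559/12)/59 = (1559/12)*(1/59) = 1559/708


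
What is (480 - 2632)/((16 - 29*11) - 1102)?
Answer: 2152/1405 ≈ 1.5317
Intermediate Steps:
(480 - 2632)/((16 - 29*11) - 1102) = -2152/((16 - 319) - 1102) = -2152/(-303 - 1102) = -2152/(-1405) = -2152*(-1/1405) = 2152/1405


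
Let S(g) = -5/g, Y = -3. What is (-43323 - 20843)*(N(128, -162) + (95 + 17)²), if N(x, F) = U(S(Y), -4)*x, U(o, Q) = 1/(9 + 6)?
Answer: -12081687808/15 ≈ -8.0545e+8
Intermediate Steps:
U(o, Q) = 1/15
N(x, F) = x/15
(-43323 - 20843)*(N(128, -162) + (95 + 17)²) = (-43323 - 20843)*((1/15)*128 + (95 + 17)²) = -64166*(128/15 + 112²) = -64166*(128/15 + 12544) = -64166*188288/15 = -12081687808/15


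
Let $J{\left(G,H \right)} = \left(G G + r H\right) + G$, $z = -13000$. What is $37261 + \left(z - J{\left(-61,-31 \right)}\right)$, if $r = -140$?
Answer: $16261$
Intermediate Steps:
$J{\left(G,H \right)} = G + G^{2} - 140 H$ ($J{\left(G,H \right)} = \left(G G - 140 H\right) + G = \left(G^{2} - 140 H\right) + G = G + G^{2} - 140 H$)
$37261 + \left(z - J{\left(-61,-31 \right)}\right) = 37261 - \left(16660 + 4340\right) = 37261 - 21000 = 16261$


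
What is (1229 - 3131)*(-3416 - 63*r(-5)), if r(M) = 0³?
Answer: 6497232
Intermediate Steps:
r(M) = 0
(1229 - 3131)*(-3416 - 63*r(-5)) = (1229 - 3131)*(-3416 - 63*0) = -1902*(-3416 + 0) = -1902*(-3416) = 6497232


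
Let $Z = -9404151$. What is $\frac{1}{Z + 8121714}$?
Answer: $- \frac{1}{1282437} \approx -7.7977 \cdot 10^{-7}$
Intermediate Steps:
$\frac{1}{Z + 8121714} = \frac{1}{-9404151 + 8121714} = \frac{1}{-1282437} = - \frac{1}{1282437}$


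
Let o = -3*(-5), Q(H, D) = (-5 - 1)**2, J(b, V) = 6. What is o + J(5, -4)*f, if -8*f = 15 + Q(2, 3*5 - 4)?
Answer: -93/4 ≈ -23.250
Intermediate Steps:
Q(H, D) = 36 (Q(H, D) = (-6)**2 = 36)
f = -51/8 (f = -(15 + 36)/8 = -1/8*51 = -51/8 ≈ -6.3750)
o = 15
o + J(5, -4)*f = 15 + 6*(-51/8) = 15 - 153/4 = -93/4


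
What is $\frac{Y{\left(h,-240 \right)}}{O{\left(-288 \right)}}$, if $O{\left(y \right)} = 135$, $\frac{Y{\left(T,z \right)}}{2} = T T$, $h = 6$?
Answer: $\frac{8}{15} \approx 0.53333$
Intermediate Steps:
$Y{\left(T,z \right)} = 2 T^{2}$ ($Y{\left(T,z \right)} = 2 T T = 2 T^{2}$)
$\frac{Y{\left(h,-240 \right)}}{O{\left(-288 \right)}} = \frac{2 \cdot 6^{2}}{135} = 2 \cdot 36 \cdot \frac{1}{135} = 72 \cdot \frac{1}{135} = \frac{8}{15}$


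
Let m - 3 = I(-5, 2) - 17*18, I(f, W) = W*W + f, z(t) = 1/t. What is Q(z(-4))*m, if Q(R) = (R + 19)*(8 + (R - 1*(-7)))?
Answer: -84075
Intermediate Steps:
I(f, W) = f + W² (I(f, W) = W² + f = f + W²)
Q(R) = (15 + R)*(19 + R) (Q(R) = (19 + R)*(8 + (R + 7)) = (19 + R)*(8 + (7 + R)) = (19 + R)*(15 + R) = (15 + R)*(19 + R))
m = -304 (m = 3 + ((-5 + 2²) - 17*18) = 3 + ((-5 + 4) - 306) = 3 + (-1 - 306) = 3 - 307 = -304)
Q(z(-4))*m = (285 + (1/(-4))² + 34/(-4))*(-304) = (285 + (-¼)² + 34*(-¼))*(-304) = (285 + 1/16 - 17/2)*(-304) = (4425/16)*(-304) = -84075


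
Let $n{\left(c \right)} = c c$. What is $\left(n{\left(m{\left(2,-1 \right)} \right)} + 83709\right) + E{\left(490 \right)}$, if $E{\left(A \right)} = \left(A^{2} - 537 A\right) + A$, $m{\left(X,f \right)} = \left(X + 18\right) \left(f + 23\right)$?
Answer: $254769$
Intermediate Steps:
$m{\left(X,f \right)} = \left(18 + X\right) \left(23 + f\right)$
$E{\left(A \right)} = A^{2} - 536 A$
$n{\left(c \right)} = c^{2}$
$\left(n{\left(m{\left(2,-1 \right)} \right)} + 83709\right) + E{\left(490 \right)} = \left(\left(414 + 18 \left(-1\right) + 23 \cdot 2 + 2 \left(-1\right)\right)^{2} + 83709\right) + 490 \left(-536 + 490\right) = \left(\left(414 - 18 + 46 - 2\right)^{2} + 83709\right) + 490 \left(-46\right) = \left(440^{2} + 83709\right) - 22540 = \left(193600 + 83709\right) - 22540 = 277309 - 22540 = 254769$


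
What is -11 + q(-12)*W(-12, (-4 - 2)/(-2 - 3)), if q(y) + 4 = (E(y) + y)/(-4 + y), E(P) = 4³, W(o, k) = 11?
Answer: -363/4 ≈ -90.750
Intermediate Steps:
E(P) = 64
q(y) = -4 + (64 + y)/(-4 + y)
-11 + q(-12)*W(-12, (-4 - 2)/(-2 - 3)) = -11 + ((80 - 3*(-12))/(-4 - 12))*11 = -11 + ((80 + 36)/(-16))*11 = -11 - 1/16*116*11 = -11 - 29/4*11 = -11 - 319/4 = -363/4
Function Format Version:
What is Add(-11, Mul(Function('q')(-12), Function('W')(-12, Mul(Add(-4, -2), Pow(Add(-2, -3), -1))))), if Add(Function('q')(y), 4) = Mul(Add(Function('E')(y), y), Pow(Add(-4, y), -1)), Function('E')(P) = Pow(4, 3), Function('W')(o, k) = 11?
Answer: Rational(-363, 4) ≈ -90.750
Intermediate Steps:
Function('E')(P) = 64
Function('q')(y) = Add(-4, Mul(Pow(Add(-4, y), -1), Add(64, y))) (Function('q')(y) = Add(-4, Mul(Add(64, y), Pow(Add(-4, y), -1))) = Add(-4, Mul(Pow(Add(-4, y), -1), Add(64, y))))
Add(-11, Mul(Function('q')(-12), Function('W')(-12, Mul(Add(-4, -2), Pow(Add(-2, -3), -1))))) = Add(-11, Mul(Mul(Pow(Add(-4, -12), -1), Add(80, Mul(-3, -12))), 11)) = Add(-11, Mul(Mul(Pow(-16, -1), Add(80, 36)), 11)) = Add(-11, Mul(Mul(Rational(-1, 16), 116), 11)) = Add(-11, Mul(Rational(-29, 4), 11)) = Add(-11, Rational(-319, 4)) = Rational(-363, 4)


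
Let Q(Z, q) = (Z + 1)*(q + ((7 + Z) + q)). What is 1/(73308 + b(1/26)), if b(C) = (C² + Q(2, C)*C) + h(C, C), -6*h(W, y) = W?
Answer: 1014/74335369 ≈ 1.3641e-5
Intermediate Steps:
Q(Z, q) = (1 + Z)*(7 + Z + 2*q) (Q(Z, q) = (1 + Z)*(q + (7 + Z + q)) = (1 + Z)*(7 + Z + 2*q))
h(W, y) = -W/6
b(C) = C² - C/6 + C*(27 + 6*C) (b(C) = (C² + (7 + 2² + 2*C + 8*2 + 2*2*C)*C) - C/6 = (C² + (7 + 4 + 2*C + 16 + 4*C)*C) - C/6 = (C² + (27 + 6*C)*C) - C/6 = (C² + C*(27 + 6*C)) - C/6 = C² - C/6 + C*(27 + 6*C))
1/(73308 + b(1/26)) = 1/(73308 + (7/6)*(23 + 6/26)/26) = 1/(73308 + (7/6)*(1/26)*(23 + 6*(1/26))) = 1/(73308 + (7/6)*(1/26)*(23 + 3/13)) = 1/(73308 + (7/6)*(1/26)*(302/13)) = 1/(73308 + 1057/1014) = 1/(74335369/1014) = 1014/74335369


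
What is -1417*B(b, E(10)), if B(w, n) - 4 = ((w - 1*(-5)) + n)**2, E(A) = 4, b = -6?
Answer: -18421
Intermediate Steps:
B(w, n) = 4 + (5 + n + w)**2 (B(w, n) = 4 + ((w - 1*(-5)) + n)**2 = 4 + ((w + 5) + n)**2 = 4 + ((5 + w) + n)**2 = 4 + (5 + n + w)**2)
-1417*B(b, E(10)) = -1417*(4 + (5 + 4 - 6)**2) = -1417*(4 + 3**2) = -1417*(4 + 9) = -1417*13 = -18421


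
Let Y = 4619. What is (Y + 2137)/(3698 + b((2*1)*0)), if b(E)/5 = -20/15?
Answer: 10134/5537 ≈ 1.8302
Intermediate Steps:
b(E) = -20/3 (b(E) = 5*(-20/15) = 5*(-20*1/15) = 5*(-4/3) = -20/3)
(Y + 2137)/(3698 + b((2*1)*0)) = (4619 + 2137)/(3698 - 20/3) = 6756/(11074/3) = 6756*(3/11074) = 10134/5537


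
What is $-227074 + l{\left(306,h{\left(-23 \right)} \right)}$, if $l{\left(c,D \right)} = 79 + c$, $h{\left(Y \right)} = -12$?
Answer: $-226689$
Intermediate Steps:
$-227074 + l{\left(306,h{\left(-23 \right)} \right)} = -227074 + \left(79 + 306\right) = -227074 + 385 = -226689$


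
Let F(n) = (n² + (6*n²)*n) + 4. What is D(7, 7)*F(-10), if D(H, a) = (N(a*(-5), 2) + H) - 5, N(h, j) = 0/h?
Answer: -11792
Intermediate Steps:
N(h, j) = 0
D(H, a) = -5 + H (D(H, a) = (0 + H) - 5 = H - 5 = -5 + H)
F(n) = 4 + n² + 6*n³ (F(n) = (n² + 6*n³) + 4 = 4 + n² + 6*n³)
D(7, 7)*F(-10) = (-5 + 7)*(4 + (-10)² + 6*(-10)³) = 2*(4 + 100 + 6*(-1000)) = 2*(4 + 100 - 6000) = 2*(-5896) = -11792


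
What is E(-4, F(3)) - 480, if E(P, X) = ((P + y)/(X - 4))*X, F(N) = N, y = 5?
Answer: -483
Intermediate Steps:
E(P, X) = X*(5 + P)/(-4 + X) (E(P, X) = ((P + 5)/(X - 4))*X = ((5 + P)/(-4 + X))*X = X*(5 + P)/(-4 + X))
E(-4, F(3)) - 480 = 3*(5 - 4)/(-4 + 3) - 480 = 3*1/(-1) - 480 = 3*(-1)*1 - 480 = -3 - 480 = -483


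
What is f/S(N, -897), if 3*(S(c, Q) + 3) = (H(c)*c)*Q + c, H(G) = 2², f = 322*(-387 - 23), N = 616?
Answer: 396060/2209601 ≈ 0.17924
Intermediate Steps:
f = -132020 (f = 322*(-410) = -132020)
H(G) = 4
S(c, Q) = -3 + c/3 + 4*Q*c/3 (S(c, Q) = -3 + ((4*c)*Q + c)/3 = -3 + (4*Q*c + c)/3 = -3 + (c + 4*Q*c)/3 = -3 + (c/3 + 4*Q*c/3) = -3 + c/3 + 4*Q*c/3)
f/S(N, -897) = -132020/(-3 + (⅓)*616 + (4/3)*(-897)*616) = -132020/(-3 + 616/3 - 736736) = -132020/(-2209601/3) = -132020*(-3/2209601) = 396060/2209601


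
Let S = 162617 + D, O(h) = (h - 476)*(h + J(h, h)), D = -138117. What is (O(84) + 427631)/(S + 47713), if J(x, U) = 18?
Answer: 387647/72213 ≈ 5.3681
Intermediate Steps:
O(h) = (-476 + h)*(18 + h) (O(h) = (h - 476)*(h + 18) = (-476 + h)*(18 + h))
S = 24500 (S = 162617 - 138117 = 24500)
(O(84) + 427631)/(S + 47713) = ((-8568 + 84**2 - 458*84) + 427631)/(24500 + 47713) = ((-8568 + 7056 - 38472) + 427631)/72213 = (-39984 + 427631)*(1/72213) = 387647*(1/72213) = 387647/72213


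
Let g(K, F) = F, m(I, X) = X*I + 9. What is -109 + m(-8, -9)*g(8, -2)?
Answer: -271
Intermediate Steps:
m(I, X) = 9 + I*X (m(I, X) = I*X + 9 = 9 + I*X)
-109 + m(-8, -9)*g(8, -2) = -109 + (9 - 8*(-9))*(-2) = -109 + (9 + 72)*(-2) = -109 + 81*(-2) = -109 - 162 = -271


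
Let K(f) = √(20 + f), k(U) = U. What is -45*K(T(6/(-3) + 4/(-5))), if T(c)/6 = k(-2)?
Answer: -90*√2 ≈ -127.28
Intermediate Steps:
T(c) = -12 (T(c) = 6*(-2) = -12)
-45*K(T(6/(-3) + 4/(-5))) = -45*√(20 - 12) = -90*√2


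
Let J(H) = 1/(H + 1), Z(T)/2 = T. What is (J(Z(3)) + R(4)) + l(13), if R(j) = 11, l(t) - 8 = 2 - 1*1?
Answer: 141/7 ≈ 20.143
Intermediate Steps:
Z(T) = 2*T
l(t) = 9 (l(t) = 8 + (2 - 1*1) = 8 + (2 - 1) = 8 + 1 = 9)
J(H) = 1/(1 + H)
(J(Z(3)) + R(4)) + l(13) = (1/(1 + 2*3) + 11) + 9 = (1/(1 + 6) + 11) + 9 = (1/7 + 11) + 9 = (⅐ + 11) + 9 = 78/7 + 9 = 141/7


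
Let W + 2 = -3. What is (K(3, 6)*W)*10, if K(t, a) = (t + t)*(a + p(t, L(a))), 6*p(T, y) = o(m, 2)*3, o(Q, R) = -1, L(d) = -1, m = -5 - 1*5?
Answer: -1650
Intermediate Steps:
m = -10 (m = -5 - 5 = -10)
W = -5 (W = -2 - 3 = -5)
p(T, y) = -½ (p(T, y) = (-1*3)/6 = (⅙)*(-3) = -½)
K(t, a) = 2*t*(-½ + a) (K(t, a) = (t + t)*(a - ½) = (2*t)*(-½ + a) = 2*t*(-½ + a))
(K(3, 6)*W)*10 = ((3*(-1 + 2*6))*(-5))*10 = ((3*(-1 + 12))*(-5))*10 = ((3*11)*(-5))*10 = (33*(-5))*10 = -165*10 = -1650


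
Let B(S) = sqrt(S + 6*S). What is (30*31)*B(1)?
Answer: 930*sqrt(7) ≈ 2460.5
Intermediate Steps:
B(S) = sqrt(7)*sqrt(S) (B(S) = sqrt(7*S) = sqrt(7)*sqrt(S))
(30*31)*B(1) = (30*31)*(sqrt(7)*sqrt(1)) = 930*(sqrt(7)*1) = 930*sqrt(7)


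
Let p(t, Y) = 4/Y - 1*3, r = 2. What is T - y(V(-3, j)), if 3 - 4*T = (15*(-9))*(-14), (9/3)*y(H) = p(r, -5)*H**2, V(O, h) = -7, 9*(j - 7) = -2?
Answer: -24581/60 ≈ -409.68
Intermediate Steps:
j = 61/9 (j = 7 + (1/9)*(-2) = 7 - 2/9 = 61/9 ≈ 6.7778)
p(t, Y) = -3 + 4/Y (p(t, Y) = 4/Y - 3 = -3 + 4/Y)
y(H) = -19*H**2/15 (y(H) = ((-3 + 4/(-5))*H**2)/3 = ((-3 + 4*(-1/5))*H**2)/3 = ((-3 - 4/5)*H**2)/3 = (-19*H**2/5)/3 = -19*H**2/15)
T = -1887/4 (T = 3/4 - 15*(-9)*(-14)/4 = 3/4 - (-135)*(-14)/4 = 3/4 - 1/4*1890 = 3/4 - 945/2 = -1887/4 ≈ -471.75)
T - y(V(-3, j)) = -1887/4 - (-19)*(-7)**2/15 = -1887/4 - (-19)*49/15 = -1887/4 - 1*(-931/15) = -1887/4 + 931/15 = -24581/60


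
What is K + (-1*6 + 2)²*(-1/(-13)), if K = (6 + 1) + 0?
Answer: 107/13 ≈ 8.2308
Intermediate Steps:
K = 7 (K = 7 + 0 = 7)
K + (-1*6 + 2)²*(-1/(-13)) = 7 + (-1*6 + 2)²*(-1/(-13)) = 7 + (-6 + 2)²*(-1*(-1/13)) = 7 + (-4)²*(1/13) = 7 + 16*(1/13) = 7 + 16/13 = 107/13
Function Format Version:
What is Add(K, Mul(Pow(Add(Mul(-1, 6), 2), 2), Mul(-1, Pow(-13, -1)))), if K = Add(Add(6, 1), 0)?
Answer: Rational(107, 13) ≈ 8.2308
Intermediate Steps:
K = 7 (K = Add(7, 0) = 7)
Add(K, Mul(Pow(Add(Mul(-1, 6), 2), 2), Mul(-1, Pow(-13, -1)))) = Add(7, Mul(Pow(Add(Mul(-1, 6), 2), 2), Mul(-1, Pow(-13, -1)))) = Add(7, Mul(Pow(Add(-6, 2), 2), Mul(-1, Rational(-1, 13)))) = Add(7, Mul(Pow(-4, 2), Rational(1, 13))) = Add(7, Mul(16, Rational(1, 13))) = Add(7, Rational(16, 13)) = Rational(107, 13)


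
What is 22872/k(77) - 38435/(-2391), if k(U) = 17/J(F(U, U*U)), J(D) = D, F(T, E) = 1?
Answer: 55340347/40647 ≈ 1361.5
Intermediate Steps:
k(U) = 17 (k(U) = 17/1 = 17*1 = 17)
22872/k(77) - 38435/(-2391) = 22872/17 - 38435/(-2391) = 22872*(1/17) - 38435*(-1/2391) = 22872/17 + 38435/2391 = 55340347/40647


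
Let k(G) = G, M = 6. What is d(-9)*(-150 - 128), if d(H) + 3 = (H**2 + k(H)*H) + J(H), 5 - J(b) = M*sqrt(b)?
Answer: -45592 + 5004*I ≈ -45592.0 + 5004.0*I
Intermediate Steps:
J(b) = 5 - 6*sqrt(b)
d(H) = 2 - 6*sqrt(H) + 2*H**2 (d(H) = -3 + ((H**2 + H*H) + (5 - 6*sqrt(H))) = -3 + ((H**2 + H**2) + (5 - 6*sqrt(H))) = -3 + (2*H**2 + (5 - 6*sqrt(H))) = -3 + (5 - 6*sqrt(H) + 2*H**2) = 2 - 6*sqrt(H) + 2*H**2)
d(-9)*(-150 - 128) = (2 - 18*I + 2*(-9)**2)*(-150 - 128) = (2 - 18*I + 2*81)*(-278) = (2 - 18*I + 162)*(-278) = (164 - 18*I)*(-278) = -45592 + 5004*I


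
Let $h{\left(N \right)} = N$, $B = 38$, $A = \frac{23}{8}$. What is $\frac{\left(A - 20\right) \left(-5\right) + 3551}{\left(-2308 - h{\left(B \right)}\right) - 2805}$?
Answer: $- \frac{29093}{41208} \approx -0.706$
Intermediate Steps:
$A = \frac{23}{8}$ ($A = 23 \cdot \frac{1}{8} = \frac{23}{8} \approx 2.875$)
$\frac{\left(A - 20\right) \left(-5\right) + 3551}{\left(-2308 - h{\left(B \right)}\right) - 2805} = \frac{\left(\frac{23}{8} - 20\right) \left(-5\right) + 3551}{\left(-2308 - 38\right) - 2805} = \frac{\left(- \frac{137}{8}\right) \left(-5\right) + 3551}{\left(-2308 - 38\right) - 2805} = \frac{\frac{685}{8} + 3551}{-2346 - 2805} = \frac{29093}{8 \left(-5151\right)} = \frac{29093}{8} \left(- \frac{1}{5151}\right) = - \frac{29093}{41208}$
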